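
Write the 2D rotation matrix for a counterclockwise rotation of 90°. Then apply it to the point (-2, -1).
R = [[0, -1], [1, 0]]; R·(-2, -1) = (1, -2)

Rotation matrix formula: R(θ) = [[cos θ, -sin θ], [sin θ, cos θ]]
For θ = 90°:
cos(90°) = 0
sin(90°) = 1
R = [[0, -1], [1, 0]]
Apply to (-2, -1): [0·-2 + (-1)·-1, 1·-2 + 0·-1] = (1, -2)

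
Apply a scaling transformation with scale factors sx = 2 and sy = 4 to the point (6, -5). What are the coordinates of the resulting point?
(12, -20)

Scaling matrix:
[[2, 0], [0, 4]]
Result: (6 × 2, -5 × 4) = (12, -20)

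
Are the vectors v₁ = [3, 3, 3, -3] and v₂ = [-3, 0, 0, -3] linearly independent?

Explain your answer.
Yes, linearly independent

Two vectors are linearly dependent iff one is a scalar multiple of the other.
No single scalar k satisfies v₂ = k·v₁ (the ratios of corresponding entries disagree), so v₁ and v₂ are linearly independent.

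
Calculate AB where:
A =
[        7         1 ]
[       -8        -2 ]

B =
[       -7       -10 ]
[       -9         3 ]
AB =
[      -58       -67 ]
[       74        74 ]

Matrix multiplication: (AB)[i][j] = sum over k of A[i][k] * B[k][j].
  (AB)[0][0] = (7)*(-7) + (1)*(-9) = -58
  (AB)[0][1] = (7)*(-10) + (1)*(3) = -67
  (AB)[1][0] = (-8)*(-7) + (-2)*(-9) = 74
  (AB)[1][1] = (-8)*(-10) + (-2)*(3) = 74
AB =
[      -58       -67 ]
[       74        74 ]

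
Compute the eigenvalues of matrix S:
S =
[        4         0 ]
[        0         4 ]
λ = 4, 4

Solve det(S - λI) = 0. For a 2×2 matrix the characteristic equation is λ² - (trace)λ + det = 0.
trace(S) = a + d = 4 + 4 = 8.
det(S) = a*d - b*c = (4)*(4) - (0)*(0) = 16 - 0 = 16.
Characteristic equation: λ² - (8)λ + (16) = 0.
Discriminant = (8)² - 4*(16) = 64 - 64 = 0.
λ = (8 ± √0) / 2 = (8 ± 0) / 2 = 4, 4.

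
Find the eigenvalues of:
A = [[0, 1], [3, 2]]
λ = -1, 3

Solve det(A - λI) = 0. For a 2×2 matrix this is λ² - (trace)λ + det = 0.
trace(A) = 0 + 2 = 2.
det(A) = (0)*(2) - (1)*(3) = 0 - 3 = -3.
Characteristic equation: λ² - (2)λ + (-3) = 0.
Discriminant: (2)² - 4*(-3) = 4 + 12 = 16.
Roots: λ = (2 ± √16) / 2 = -1, 3.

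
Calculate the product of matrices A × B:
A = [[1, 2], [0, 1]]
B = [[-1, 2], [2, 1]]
[[3, 4], [2, 1]]

Matrix multiplication:
C[0][0] = 1×-1 + 2×2 = 3
C[0][1] = 1×2 + 2×1 = 4
C[1][0] = 0×-1 + 1×2 = 2
C[1][1] = 0×2 + 1×1 = 1
Result: [[3, 4], [2, 1]]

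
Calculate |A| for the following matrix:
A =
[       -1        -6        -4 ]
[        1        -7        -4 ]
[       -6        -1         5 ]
det(A) = 97

Expand along row 0 (cofactor expansion): det(A) = a*(e*i - f*h) - b*(d*i - f*g) + c*(d*h - e*g), where the 3×3 is [[a, b, c], [d, e, f], [g, h, i]].
Minor M_00 = (-7)*(5) - (-4)*(-1) = -35 - 4 = -39.
Minor M_01 = (1)*(5) - (-4)*(-6) = 5 - 24 = -19.
Minor M_02 = (1)*(-1) - (-7)*(-6) = -1 - 42 = -43.
det(A) = (-1)*(-39) - (-6)*(-19) + (-4)*(-43) = 39 - 114 + 172 = 97.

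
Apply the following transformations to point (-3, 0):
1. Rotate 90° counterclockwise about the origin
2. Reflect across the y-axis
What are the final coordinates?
(0, -3)

Step 1: Rotate 90° → (0, -3)
Step 2: Reflect across the y-axis → (0, -3)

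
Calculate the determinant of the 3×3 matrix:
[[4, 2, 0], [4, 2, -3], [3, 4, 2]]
30

Expansion along first row:
det = 4·det([[2,-3],[4,2]]) - 2·det([[4,-3],[3,2]]) + 0·det([[4,2],[3,4]])
    = 4·(2·2 - -3·4) - 2·(4·2 - -3·3) + 0·(4·4 - 2·3)
    = 4·16 - 2·17 + 0·10
    = 64 + -34 + 0 = 30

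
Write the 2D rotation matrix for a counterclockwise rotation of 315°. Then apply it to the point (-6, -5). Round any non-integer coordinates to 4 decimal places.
R = [[√2/2, √2/2], [-√2/2, √2/2]]; R·(-6, -5) = (-7.7782, 0.7071)

Rotation matrix formula: R(θ) = [[cos θ, -sin θ], [sin θ, cos θ]]
For θ = 315°:
cos(315°) = √2/2
sin(315°) = -√2/2
R = [[√2/2, √2/2], [-√2/2, √2/2]]
Apply to (-6, -5): [√2/2·-6 + (√2/2)·-5, -√2/2·-6 + √2/2·-5] = (-7.7782, 0.7071)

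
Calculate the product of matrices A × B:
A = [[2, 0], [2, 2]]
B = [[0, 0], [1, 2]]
[[0, 0], [2, 4]]

Matrix multiplication:
C[0][0] = 2×0 + 0×1 = 0
C[0][1] = 2×0 + 0×2 = 0
C[1][0] = 2×0 + 2×1 = 2
C[1][1] = 2×0 + 2×2 = 4
Result: [[0, 0], [2, 4]]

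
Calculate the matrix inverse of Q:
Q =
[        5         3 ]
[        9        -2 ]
det(Q) = -37
Q⁻¹ =
[     2/37      3/37 ]
[     9/37     -5/37 ]

For a 2×2 matrix Q = [[a, b], [c, d]] with det(Q) ≠ 0, Q⁻¹ = (1/det(Q)) * [[d, -b], [-c, a]].
det(Q) = (5)*(-2) - (3)*(9) = -10 - 27 = -37.
Q⁻¹ = (1/-37) * [[-2, -3], [-9, 5]].
Dividing each entry by -37 and reducing:
Q⁻¹ =
[     2/37      3/37 ]
[     9/37     -5/37 ]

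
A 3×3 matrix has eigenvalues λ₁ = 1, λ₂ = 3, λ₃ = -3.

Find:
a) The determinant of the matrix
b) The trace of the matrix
det = -9, trace = 1

Two standard eigenvalue identities:
- det(A) equals the product of the eigenvalues (counted with multiplicity).
- trace(A) equals the sum of the eigenvalues.
det(A) = (1)*(3)*(-3) = -9.
trace(A) = 1 + 3 - 3 = 1.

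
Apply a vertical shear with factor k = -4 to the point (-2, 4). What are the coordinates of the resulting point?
(-2, 12)

Shear matrix for vertical shear with factor k = -4:
[[1, 0], [-4, 1]]
Result: (-2, 4) → (-2, 12)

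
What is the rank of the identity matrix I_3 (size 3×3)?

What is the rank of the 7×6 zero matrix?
rank(I_3) = 3, rank(0) = 0

The identity I_3 has 3 columns that are the standard basis vectors e_1, …, e_3. These are linearly independent, so all 3 columns are pivots and rank(I_3) = 3.
The 7×6 zero matrix has every entry zero, so every row is the zero row and there are no pivots; rank(0) = 0.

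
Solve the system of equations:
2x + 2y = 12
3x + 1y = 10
x = 2, y = 4

Use elimination (row reduction):
Equation 1: 2x + 2y = 12.
Equation 2: 3x + 1y = 10.
Multiply Eq1 by 3 and Eq2 by 2: 6x + 6y = 36;  6x + 2y = 20.
Subtract: (-4)y = -16, so y = 4.
Back-substitute into Eq1: 2x + 2*(4) = 12, so x = 2.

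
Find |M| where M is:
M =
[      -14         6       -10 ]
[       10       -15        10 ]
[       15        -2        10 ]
det(M) = 70

Expand along row 0 (cofactor expansion): det(M) = a*(e*i - f*h) - b*(d*i - f*g) + c*(d*h - e*g), where the 3×3 is [[a, b, c], [d, e, f], [g, h, i]].
Minor M_00 = (-15)*(10) - (10)*(-2) = -150 + 20 = -130.
Minor M_01 = (10)*(10) - (10)*(15) = 100 - 150 = -50.
Minor M_02 = (10)*(-2) - (-15)*(15) = -20 + 225 = 205.
det(M) = (-14)*(-130) - (6)*(-50) + (-10)*(205) = 1820 + 300 - 2050 = 70.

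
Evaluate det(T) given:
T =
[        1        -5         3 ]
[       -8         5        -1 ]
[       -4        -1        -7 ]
det(T) = 308

Expand along row 0 (cofactor expansion): det(T) = a*(e*i - f*h) - b*(d*i - f*g) + c*(d*h - e*g), where the 3×3 is [[a, b, c], [d, e, f], [g, h, i]].
Minor M_00 = (5)*(-7) - (-1)*(-1) = -35 - 1 = -36.
Minor M_01 = (-8)*(-7) - (-1)*(-4) = 56 - 4 = 52.
Minor M_02 = (-8)*(-1) - (5)*(-4) = 8 + 20 = 28.
det(T) = (1)*(-36) - (-5)*(52) + (3)*(28) = -36 + 260 + 84 = 308.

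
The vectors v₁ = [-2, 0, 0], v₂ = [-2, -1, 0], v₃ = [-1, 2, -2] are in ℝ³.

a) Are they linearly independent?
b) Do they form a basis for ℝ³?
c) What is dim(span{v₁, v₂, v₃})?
Yes independent, yes basis, dim = 3

Stack v₁, v₂, v₃ as rows of a 3×3 matrix.
[[-2, 0, 0]; [-2, -1, 0]; [-1, 2, -2]] is already lower triangular with nonzero diagonal entries (-2, -1, -2), so its determinant is the product of the diagonal entries, det = (-2)·(-1)·(-2) = -4 ≠ 0, and the rows are linearly independent.
Three linearly independent vectors in ℝ³ form a basis for ℝ³, so dim(span{v₁,v₂,v₃}) = 3.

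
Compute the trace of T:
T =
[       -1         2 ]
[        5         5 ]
tr(T) = -1 + 5 = 4

The trace of a square matrix is the sum of its diagonal entries.
Diagonal entries of T: T[0][0] = -1, T[1][1] = 5.
tr(T) = -1 + 5 = 4.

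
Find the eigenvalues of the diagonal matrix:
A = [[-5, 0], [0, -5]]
λ₁ = -5, λ₂ = -5

The characteristic polynomial of A is det(A - λI) = (-5 - λ)(-5 - λ) = 0.
The roots are λ = -5 and λ = -5, so the eigenvalues are the diagonal entries.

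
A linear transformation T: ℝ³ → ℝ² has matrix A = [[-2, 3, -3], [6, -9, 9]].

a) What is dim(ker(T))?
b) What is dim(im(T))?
dim(ker) = 2, dim(im) = 1

Observe that row 2 = -3 × row 1 (so the rows are linearly dependent).
Thus rank(A) = 1 (only one linearly independent row).
dim(im(T)) = rank(A) = 1.
By the rank-nullity theorem applied to T: ℝ³ → ℝ², rank(A) + nullity(A) = 3 (the domain dimension), so dim(ker(T)) = 3 - 1 = 2.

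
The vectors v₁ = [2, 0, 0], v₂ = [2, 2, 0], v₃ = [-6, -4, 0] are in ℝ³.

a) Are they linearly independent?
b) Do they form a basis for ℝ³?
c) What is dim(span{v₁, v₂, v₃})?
Not independent, not a basis, dim(span) = 2

Check whether v₃ can be written as a linear combination of v₁ and v₂.
v₃ = (-1)·v₁ + (-2)·v₂ = [-6, -4, 0], so the three vectors are linearly dependent.
Thus they do not form a basis for ℝ³, and dim(span{v₁, v₂, v₃}) = 2 (spanned by v₁ and v₂).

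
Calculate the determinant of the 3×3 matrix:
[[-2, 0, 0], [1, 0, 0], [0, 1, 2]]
0

Expansion along first row:
det = -2·det([[0,0],[1,2]]) - 0·det([[1,0],[0,2]]) + 0·det([[1,0],[0,1]])
    = -2·(0·2 - 0·1) - 0·(1·2 - 0·0) + 0·(1·1 - 0·0)
    = -2·0 - 0·2 + 0·1
    = 0 + 0 + 0 = 0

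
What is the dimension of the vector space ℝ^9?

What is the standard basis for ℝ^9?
Dimension = 9; standard basis = {e_1, e_2, e_3, …, e_9}

ℝ^9 is the space of 9-tuples of real numbers; its dimension is 9.
The standard basis consists of 9 vectors: e_1, e_2, e_3, …, e_9, where e_i is the vector with 1 in position i and 0 elsewhere.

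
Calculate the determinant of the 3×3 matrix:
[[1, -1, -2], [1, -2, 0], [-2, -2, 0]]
12

Expansion along first row:
det = 1·det([[-2,0],[-2,0]]) - -1·det([[1,0],[-2,0]]) + -2·det([[1,-2],[-2,-2]])
    = 1·(-2·0 - 0·-2) - -1·(1·0 - 0·-2) + -2·(1·-2 - -2·-2)
    = 1·0 - -1·0 + -2·-6
    = 0 + 0 + 12 = 12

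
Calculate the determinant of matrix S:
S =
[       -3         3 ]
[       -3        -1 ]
det(S) = 12

For a 2×2 matrix [[a, b], [c, d]], det = a*d - b*c.
det(S) = (-3)*(-1) - (3)*(-3) = 3 + 9 = 12.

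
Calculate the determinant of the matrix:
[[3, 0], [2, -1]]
-3

For a 2×2 matrix [[a, b], [c, d]], det = ad - bc
det = (3)(-1) - (0)(2) = -3 - 0 = -3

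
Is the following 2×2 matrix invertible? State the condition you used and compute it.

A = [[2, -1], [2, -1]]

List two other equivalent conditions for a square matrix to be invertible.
No, not invertible; det(A) = 0 (two rows are equal, so the rows are linearly dependent). Equivalent conditions (failing for this A): rank(A) < 2; Ax = 0 has non-trivial solutions; 0 is an eigenvalue; the columns are linearly dependent.

To check invertibility, compute det(A).
In this matrix, row 0 and the last row are identical, so one row is a scalar multiple of another and the rows are linearly dependent.
A matrix with linearly dependent rows has det = 0 and is not invertible.
Equivalent failed conditions:
- rank(A) < 2.
- Ax = 0 has non-trivial solutions.
- 0 is an eigenvalue.
- The columns are linearly dependent.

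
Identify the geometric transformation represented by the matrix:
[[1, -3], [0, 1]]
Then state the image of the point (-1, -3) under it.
horizontal shear with factor -3; image of (-1, -3) is (8, -3)

The matrix [[1, k], [0, 1]] sends (x, y) to (x + -3y, y), leaving the y-coordinate fixed: a horizontal shear.
The matrix [[1, -3], [0, 1]] represents: horizontal shear with factor -3.
Applying it to (-1, -3): [1·-1 + -3·-3, 0·-1 + 1·-3] = (8, -3).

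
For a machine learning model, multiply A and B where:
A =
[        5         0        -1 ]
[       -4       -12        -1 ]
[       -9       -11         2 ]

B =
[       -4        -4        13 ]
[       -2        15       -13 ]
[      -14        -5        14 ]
AB =
[       -6       -15        51 ]
[       54      -159        90 ]
[       30      -139        54 ]

Matrix multiplication: (AB)[i][j] = sum over k of A[i][k] * B[k][j].
  (AB)[0][0] = (5)*(-4) + (0)*(-2) + (-1)*(-14) = -6
  (AB)[0][1] = (5)*(-4) + (0)*(15) + (-1)*(-5) = -15
  (AB)[0][2] = (5)*(13) + (0)*(-13) + (-1)*(14) = 51
  (AB)[1][0] = (-4)*(-4) + (-12)*(-2) + (-1)*(-14) = 54
  (AB)[1][1] = (-4)*(-4) + (-12)*(15) + (-1)*(-5) = -159
  (AB)[1][2] = (-4)*(13) + (-12)*(-13) + (-1)*(14) = 90
  (AB)[2][0] = (-9)*(-4) + (-11)*(-2) + (2)*(-14) = 30
  (AB)[2][1] = (-9)*(-4) + (-11)*(15) + (2)*(-5) = -139
  (AB)[2][2] = (-9)*(13) + (-11)*(-13) + (2)*(14) = 54
AB =
[       -6       -15        51 ]
[       54      -159        90 ]
[       30      -139        54 ]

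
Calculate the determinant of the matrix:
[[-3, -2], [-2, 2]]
-10

For a 2×2 matrix [[a, b], [c, d]], det = ad - bc
det = (-3)(2) - (-2)(-2) = -6 - 4 = -10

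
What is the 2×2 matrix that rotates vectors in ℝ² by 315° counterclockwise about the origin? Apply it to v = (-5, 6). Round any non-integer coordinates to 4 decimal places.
R = [[√2/2, √2/2], [-√2/2, √2/2]]; R·v = (0.7071, 7.7782)

A counterclockwise rotation by angle θ in ℝ² has matrix R(θ) = [[cos θ, -sin θ], [sin θ, cos θ]].
For θ = 315°: cos θ = √2/2, sin θ = -√2/2.
R(315°) = [[√2/2, √2/2], [-√2/2, √2/2]].
R·v = [√2/2·-5 + (√2/2)·6, -√2/2·-5 + √2/2·6] = (0.7071, 7.7782).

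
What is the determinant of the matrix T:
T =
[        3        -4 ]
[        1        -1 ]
det(T) = 1

For a 2×2 matrix [[a, b], [c, d]], det = a*d - b*c.
det(T) = (3)*(-1) - (-4)*(1) = -3 + 4 = 1.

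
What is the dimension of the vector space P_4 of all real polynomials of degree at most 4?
Dimension = 5

A polynomial of degree at most 4 can be written as a₀ + a₁x + a₂x² + … + a_4x^4, with 5 free coefficients a₀, …, a_4.
The set {1, x, x², …, x^4} is a basis: it spans P_4 (every such polynomial is a linear combination of these) and is linearly independent (a polynomial is zero iff all its coefficients are zero).
Therefore dim(P_4) = 4 + 1 = 5.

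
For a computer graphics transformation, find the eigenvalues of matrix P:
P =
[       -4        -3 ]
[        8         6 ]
λ = 0, 2

Solve det(P - λI) = 0. For a 2×2 matrix the characteristic equation is λ² - (trace)λ + det = 0.
trace(P) = a + d = -4 + 6 = 2.
det(P) = a*d - b*c = (-4)*(6) - (-3)*(8) = -24 + 24 = 0.
Characteristic equation: λ² - (2)λ + (0) = 0.
Discriminant = (2)² - 4*(0) = 4 - 0 = 4.
λ = (2 ± √4) / 2 = (2 ± 2) / 2 = 0, 2.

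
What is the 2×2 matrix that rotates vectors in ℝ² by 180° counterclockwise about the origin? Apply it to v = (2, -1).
R = [[-1, 0], [0, -1]]; R·v = (-2, 1)

A counterclockwise rotation by angle θ in ℝ² has matrix R(θ) = [[cos θ, -sin θ], [sin θ, cos θ]].
For θ = 180°: cos θ = -1, sin θ = 0.
R(180°) = [[-1, 0], [0, -1]].
R·v = [-1·2 + (0)·-1, 0·2 + -1·-1] = (-2, 1).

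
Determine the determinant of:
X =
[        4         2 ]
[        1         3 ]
det(X) = 10

For a 2×2 matrix [[a, b], [c, d]], det = a*d - b*c.
det(X) = (4)*(3) - (2)*(1) = 12 - 2 = 10.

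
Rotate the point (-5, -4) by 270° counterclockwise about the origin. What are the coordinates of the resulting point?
(-4, 5)

Rotation matrix R(θ) = [[cos θ, -sin θ], [sin θ, cos θ]]; for θ = 270°:
R = [[0, 1], [-1, 0]]
Result: R × [-5, -4]ᵀ = [0·-5 + (1)·-4, -1·-5 + (0)·-4]ᵀ = (-4, 5)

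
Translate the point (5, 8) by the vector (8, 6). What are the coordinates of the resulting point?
(13, 14)

Translation by (8, 6):
x' = 5 + 8 = 13
y' = 8 + 6 = 14
Homogeneous matrix: [[1, 0, 8], [0, 1, 6], [0, 0, 1]]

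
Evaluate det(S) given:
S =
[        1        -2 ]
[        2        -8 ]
det(S) = -4

For a 2×2 matrix [[a, b], [c, d]], det = a*d - b*c.
det(S) = (1)*(-8) - (-2)*(2) = -8 + 4 = -4.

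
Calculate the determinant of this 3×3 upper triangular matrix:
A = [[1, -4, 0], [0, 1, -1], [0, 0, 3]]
3

The determinant of a triangular matrix is the product of its diagonal entries (the off-diagonal entries above the diagonal do not affect it).
det(A) = (1) * (1) * (3) = 3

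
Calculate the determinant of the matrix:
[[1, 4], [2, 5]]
-3

For a 2×2 matrix [[a, b], [c, d]], det = ad - bc
det = (1)(5) - (4)(2) = 5 - 8 = -3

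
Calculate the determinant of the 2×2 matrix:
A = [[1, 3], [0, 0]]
0

For A = [[a, b], [c, d]], det(A) = a*d - b*c.
det(A) = (1)*(0) - (3)*(0) = 0 - 0 = 0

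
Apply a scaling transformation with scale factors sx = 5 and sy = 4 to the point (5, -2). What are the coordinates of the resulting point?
(25, -8)

Scaling matrix:
[[5, 0], [0, 4]]
Result: (5 × 5, -2 × 4) = (25, -8)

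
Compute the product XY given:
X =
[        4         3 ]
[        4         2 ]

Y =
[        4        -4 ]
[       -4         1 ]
XY =
[        4       -13 ]
[        8       -14 ]

Matrix multiplication: (XY)[i][j] = sum over k of X[i][k] * Y[k][j].
  (XY)[0][0] = (4)*(4) + (3)*(-4) = 4
  (XY)[0][1] = (4)*(-4) + (3)*(1) = -13
  (XY)[1][0] = (4)*(4) + (2)*(-4) = 8
  (XY)[1][1] = (4)*(-4) + (2)*(1) = -14
XY =
[        4       -13 ]
[        8       -14 ]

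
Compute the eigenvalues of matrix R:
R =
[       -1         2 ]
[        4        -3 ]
λ = -5, 1

Solve det(R - λI) = 0. For a 2×2 matrix the characteristic equation is λ² - (trace)λ + det = 0.
trace(R) = a + d = -1 - 3 = -4.
det(R) = a*d - b*c = (-1)*(-3) - (2)*(4) = 3 - 8 = -5.
Characteristic equation: λ² - (-4)λ + (-5) = 0.
Discriminant = (-4)² - 4*(-5) = 16 + 20 = 36.
λ = (-4 ± √36) / 2 = (-4 ± 6) / 2 = -5, 1.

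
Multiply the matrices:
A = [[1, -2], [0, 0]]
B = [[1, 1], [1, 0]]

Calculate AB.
[[-1, 1], [0, 0]]

Each entry (i,j) of AB = sum over k of A[i][k]*B[k][j].
(AB)[0][0] = (1)*(1) + (-2)*(1) = -1
(AB)[0][1] = (1)*(1) + (-2)*(0) = 1
(AB)[1][0] = (0)*(1) + (0)*(1) = 0
(AB)[1][1] = (0)*(1) + (0)*(0) = 0
AB = [[-1, 1], [0, 0]]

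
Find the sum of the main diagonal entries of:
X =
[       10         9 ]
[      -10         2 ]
tr(X) = 10 + 2 = 12

The trace of a square matrix is the sum of its diagonal entries.
Diagonal entries of X: X[0][0] = 10, X[1][1] = 2.
tr(X) = 10 + 2 = 12.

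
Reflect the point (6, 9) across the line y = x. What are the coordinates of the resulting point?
(9, 6)

Reflection across line y = x: (6, 9) → (9, 6)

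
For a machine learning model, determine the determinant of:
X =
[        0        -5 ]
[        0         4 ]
det(X) = 0

For a 2×2 matrix [[a, b], [c, d]], det = a*d - b*c.
det(X) = (0)*(4) - (-5)*(0) = 0 - 0 = 0.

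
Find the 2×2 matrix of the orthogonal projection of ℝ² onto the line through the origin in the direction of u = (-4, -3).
[[16/25, 12/25], [12/25, 9/25]]

The orthogonal projection onto the line spanned by a nonzero vector u = (a, b) has matrix P = (u uᵀ) / (uᵀ u) = (1/(a² + b²)) · [[a², ab], [ab, b²]].
Here u = (-4, -3), so a² + b² = 16 + 9 = 25.
P = (1/25) · [[16, 12], [12, 9]] = [[16/25, 12/25], [12/25, 9/25]].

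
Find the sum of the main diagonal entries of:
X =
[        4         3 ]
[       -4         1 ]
tr(X) = 4 + 1 = 5

The trace of a square matrix is the sum of its diagonal entries.
Diagonal entries of X: X[0][0] = 4, X[1][1] = 1.
tr(X) = 4 + 1 = 5.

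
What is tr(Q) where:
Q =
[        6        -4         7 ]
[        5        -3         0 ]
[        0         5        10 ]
tr(Q) = 6 - 3 + 10 = 13

The trace of a square matrix is the sum of its diagonal entries.
Diagonal entries of Q: Q[0][0] = 6, Q[1][1] = -3, Q[2][2] = 10.
tr(Q) = 6 - 3 + 10 = 13.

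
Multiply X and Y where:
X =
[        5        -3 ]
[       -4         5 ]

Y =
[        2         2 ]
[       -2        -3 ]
XY =
[       16        19 ]
[      -18       -23 ]

Matrix multiplication: (XY)[i][j] = sum over k of X[i][k] * Y[k][j].
  (XY)[0][0] = (5)*(2) + (-3)*(-2) = 16
  (XY)[0][1] = (5)*(2) + (-3)*(-3) = 19
  (XY)[1][0] = (-4)*(2) + (5)*(-2) = -18
  (XY)[1][1] = (-4)*(2) + (5)*(-3) = -23
XY =
[       16        19 ]
[      -18       -23 ]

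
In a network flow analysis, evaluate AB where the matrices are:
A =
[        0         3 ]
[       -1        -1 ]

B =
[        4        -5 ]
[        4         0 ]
AB =
[       12         0 ]
[       -8         5 ]

Matrix multiplication: (AB)[i][j] = sum over k of A[i][k] * B[k][j].
  (AB)[0][0] = (0)*(4) + (3)*(4) = 12
  (AB)[0][1] = (0)*(-5) + (3)*(0) = 0
  (AB)[1][0] = (-1)*(4) + (-1)*(4) = -8
  (AB)[1][1] = (-1)*(-5) + (-1)*(0) = 5
AB =
[       12         0 ]
[       -8         5 ]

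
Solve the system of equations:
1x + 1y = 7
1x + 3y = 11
x = 5, y = 2

Use elimination (row reduction):
Equation 1: 1x + 1y = 7.
Equation 2: 1x + 3y = 11.
Multiply Eq1 by 1 and Eq2 by 1: 1x + 1y = 7;  1x + 3y = 11.
Subtract: (2)y = 4, so y = 2.
Back-substitute into Eq1: 1x + 1*(2) = 7, so x = 5.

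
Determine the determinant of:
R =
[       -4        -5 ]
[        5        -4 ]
det(R) = 41

For a 2×2 matrix [[a, b], [c, d]], det = a*d - b*c.
det(R) = (-4)*(-4) - (-5)*(5) = 16 + 25 = 41.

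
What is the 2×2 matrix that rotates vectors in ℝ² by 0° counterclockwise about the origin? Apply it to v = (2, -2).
R = [[1, 0], [0, 1]]; R·v = (2, -2)

A counterclockwise rotation by angle θ in ℝ² has matrix R(θ) = [[cos θ, -sin θ], [sin θ, cos θ]].
For θ = 0°: cos θ = 1, sin θ = 0.
R(0°) = [[1, 0], [0, 1]].
R·v = [1·2 + (0)·-2, 0·2 + 1·-2] = (2, -2).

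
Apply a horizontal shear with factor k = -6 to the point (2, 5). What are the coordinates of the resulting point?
(-28, 5)

Shear matrix for horizontal shear with factor k = -6:
[[1, -6], [0, 1]]
Result: (2, 5) → (-28, 5)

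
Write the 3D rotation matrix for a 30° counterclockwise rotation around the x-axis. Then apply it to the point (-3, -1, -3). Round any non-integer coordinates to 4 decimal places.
R = [[1, 0, 0], [0, √3/2, -1/2], [0, 1/2, √3/2]]; R·(-3, -1, -3) = (-3.0000, 0.6340, -3.0981)

Rotation matrix for 30° around x-axis:
cos(30°) = √3/2, sin(30°) = 1/2
R = [[1, 0, 0], [0, √3/2, -1/2], [0, 1/2, √3/2]]
Apply to (-3, -1, -3): R·[-3, -1, -3]ᵀ = (-3.0000, 0.6340, -3.0981)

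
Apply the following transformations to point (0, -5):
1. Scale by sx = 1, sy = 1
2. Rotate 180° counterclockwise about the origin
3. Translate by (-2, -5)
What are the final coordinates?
(-2, 0)

Step 1: Scale → (0, -5)
Step 2: Rotate 180° → (0, 5)
Step 3: Translate → (-2, 0)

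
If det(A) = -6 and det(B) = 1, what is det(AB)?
-6

Use the multiplicative property of determinants: det(AB) = det(A)*det(B).
det(AB) = (-6)*(1) = -6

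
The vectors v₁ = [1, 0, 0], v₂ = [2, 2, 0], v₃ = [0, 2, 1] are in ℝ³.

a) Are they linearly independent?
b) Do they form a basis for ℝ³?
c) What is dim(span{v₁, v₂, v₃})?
Yes independent, yes basis, dim = 3

Stack v₁, v₂, v₃ as rows of a 3×3 matrix.
[[1, 0, 0]; [2, 2, 0]; [0, 2, 1]] is already lower triangular with nonzero diagonal entries (1, 2, 1), so its determinant is the product of the diagonal entries, det = (1)·(2)·(1) = 2 ≠ 0, and the rows are linearly independent.
Three linearly independent vectors in ℝ³ form a basis for ℝ³, so dim(span{v₁,v₂,v₃}) = 3.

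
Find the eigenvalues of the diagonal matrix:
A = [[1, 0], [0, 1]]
λ₁ = 1, λ₂ = 1

The characteristic polynomial of A is det(A - λI) = (1 - λ)(1 - λ) = 0.
The roots are λ = 1 and λ = 1, so the eigenvalues are the diagonal entries.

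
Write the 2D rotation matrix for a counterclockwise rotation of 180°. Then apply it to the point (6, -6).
R = [[-1, 0], [0, -1]]; R·(6, -6) = (-6, 6)

Rotation matrix formula: R(θ) = [[cos θ, -sin θ], [sin θ, cos θ]]
For θ = 180°:
cos(180°) = -1
sin(180°) = 0
R = [[-1, 0], [0, -1]]
Apply to (6, -6): [-1·6 + (0)·-6, 0·6 + -1·-6] = (-6, 6)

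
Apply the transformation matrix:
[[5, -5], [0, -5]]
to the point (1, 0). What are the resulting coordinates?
(5, 0)

Matrix multiplication:
[[5, -5], [0, -5]] × [1, 0]ᵀ
= [5×1 + -5×0, 0×1 + -5×0]ᵀ
= [5.0000, 0.0000]ᵀ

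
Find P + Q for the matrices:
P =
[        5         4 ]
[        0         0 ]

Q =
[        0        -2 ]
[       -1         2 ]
P + Q =
[        5         2 ]
[       -1         2 ]

Matrix addition is elementwise: (P+Q)[i][j] = P[i][j] + Q[i][j].
  (P+Q)[0][0] = (5) + (0) = 5
  (P+Q)[0][1] = (4) + (-2) = 2
  (P+Q)[1][0] = (0) + (-1) = -1
  (P+Q)[1][1] = (0) + (2) = 2
P + Q =
[        5         2 ]
[       -1         2 ]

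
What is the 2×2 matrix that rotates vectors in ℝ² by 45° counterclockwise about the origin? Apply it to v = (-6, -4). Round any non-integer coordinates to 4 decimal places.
R = [[√2/2, -√2/2], [√2/2, √2/2]]; R·v = (-1.4142, -7.0711)

A counterclockwise rotation by angle θ in ℝ² has matrix R(θ) = [[cos θ, -sin θ], [sin θ, cos θ]].
For θ = 45°: cos θ = √2/2, sin θ = √2/2.
R(45°) = [[√2/2, -√2/2], [√2/2, √2/2]].
R·v = [√2/2·-6 + (-√2/2)·-4, √2/2·-6 + √2/2·-4] = (-1.4142, -7.0711).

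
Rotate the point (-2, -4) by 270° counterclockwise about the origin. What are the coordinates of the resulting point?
(-4, 2)

Rotation matrix R(θ) = [[cos θ, -sin θ], [sin θ, cos θ]]; for θ = 270°:
R = [[0, 1], [-1, 0]]
Result: R × [-2, -4]ᵀ = [0·-2 + (1)·-4, -1·-2 + (0)·-4]ᵀ = (-4, 2)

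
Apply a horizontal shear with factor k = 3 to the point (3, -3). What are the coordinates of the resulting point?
(-6, -3)

Shear matrix for horizontal shear with factor k = 3:
[[1, 3], [0, 1]]
Result: (3, -3) → (-6, -3)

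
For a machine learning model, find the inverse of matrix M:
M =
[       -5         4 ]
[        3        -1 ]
det(M) = -7
M⁻¹ =
[      1/7       4/7 ]
[      3/7       5/7 ]

For a 2×2 matrix M = [[a, b], [c, d]] with det(M) ≠ 0, M⁻¹ = (1/det(M)) * [[d, -b], [-c, a]].
det(M) = (-5)*(-1) - (4)*(3) = 5 - 12 = -7.
M⁻¹ = (1/-7) * [[-1, -4], [-3, -5]].
Dividing each entry by -7 and reducing:
M⁻¹ =
[      1/7       4/7 ]
[      3/7       5/7 ]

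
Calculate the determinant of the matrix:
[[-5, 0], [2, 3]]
-15

For a 2×2 matrix [[a, b], [c, d]], det = ad - bc
det = (-5)(3) - (0)(2) = -15 - 0 = -15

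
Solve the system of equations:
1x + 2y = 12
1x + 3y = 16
x = 4, y = 4

Use elimination (row reduction):
Equation 1: 1x + 2y = 12.
Equation 2: 1x + 3y = 16.
Multiply Eq1 by 1 and Eq2 by 1: 1x + 2y = 12;  1x + 3y = 16.
Subtract: (1)y = 4, so y = 4.
Back-substitute into Eq1: 1x + 2*(4) = 12, so x = 4.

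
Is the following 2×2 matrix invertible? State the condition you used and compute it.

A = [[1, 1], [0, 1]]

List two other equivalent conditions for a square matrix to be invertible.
Yes, invertible; det(A) = 1 ≠ 0. Equivalent conditions: rank(A) = 2; Ax = 0 has only the trivial solution; 0 is not an eigenvalue; the columns of A are linearly independent.

To check invertibility, compute det(A).
The given matrix is triangular, so det(A) equals the product of its diagonal entries = 1 ≠ 0.
Since det(A) ≠ 0, A is invertible.
Equivalent conditions for a square matrix A to be invertible:
- rank(A) = 2 (full rank).
- The homogeneous system Ax = 0 has only the trivial solution x = 0.
- 0 is not an eigenvalue of A.
- The columns (equivalently rows) of A are linearly independent.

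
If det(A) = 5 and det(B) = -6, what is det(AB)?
-30

Use the multiplicative property of determinants: det(AB) = det(A)*det(B).
det(AB) = (5)*(-6) = -30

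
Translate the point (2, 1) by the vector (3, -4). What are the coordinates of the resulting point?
(5, -3)

Translation by (3, -4):
x' = 2 + 3 = 5
y' = 1 + -4 = -3
Homogeneous matrix: [[1, 0, 3], [0, 1, -4], [0, 0, 1]]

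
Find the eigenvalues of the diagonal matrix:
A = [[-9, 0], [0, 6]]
λ₁ = -9, λ₂ = 6

The characteristic polynomial of A is det(A - λI) = (-9 - λ)(6 - λ) = 0.
The roots are λ = -9 and λ = 6, so the eigenvalues are the diagonal entries.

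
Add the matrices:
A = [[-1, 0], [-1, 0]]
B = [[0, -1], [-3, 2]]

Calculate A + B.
[[-1, -1], [-4, 2]]

Add corresponding elements:
(-1)+(0)=-1
(0)+(-1)=-1
(-1)+(-3)=-4
(0)+(2)=2
A + B = [[-1, -1], [-4, 2]]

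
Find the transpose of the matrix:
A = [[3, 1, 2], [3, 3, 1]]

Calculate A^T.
[[3, 3], [1, 3], [2, 1]]

The transpose sends entry (i,j) to (j,i); rows become columns.
Row 0 of A: [3, 1, 2] -> column 0 of A^T.
Row 1 of A: [3, 3, 1] -> column 1 of A^T.
A^T = [[3, 3], [1, 3], [2, 1]]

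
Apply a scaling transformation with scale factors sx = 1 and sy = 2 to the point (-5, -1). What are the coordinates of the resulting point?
(-5, -2)

Scaling matrix:
[[1, 0], [0, 2]]
Result: (-5 × 1, -1 × 2) = (-5, -2)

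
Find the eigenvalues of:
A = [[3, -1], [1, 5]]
λ = 4, 4

Solve det(A - λI) = 0. For a 2×2 matrix this is λ² - (trace)λ + det = 0.
trace(A) = 3 + 5 = 8.
det(A) = (3)*(5) - (-1)*(1) = 15 + 1 = 16.
Characteristic equation: λ² - (8)λ + (16) = 0.
Discriminant: (8)² - 4*(16) = 64 - 64 = 0.
Roots: λ = (8 ± √0) / 2 = 4, 4.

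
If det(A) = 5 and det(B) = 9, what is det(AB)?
45

Use the multiplicative property of determinants: det(AB) = det(A)*det(B).
det(AB) = (5)*(9) = 45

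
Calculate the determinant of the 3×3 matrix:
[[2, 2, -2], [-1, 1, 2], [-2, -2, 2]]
0

Expansion along first row:
det = 2·det([[1,2],[-2,2]]) - 2·det([[-1,2],[-2,2]]) + -2·det([[-1,1],[-2,-2]])
    = 2·(1·2 - 2·-2) - 2·(-1·2 - 2·-2) + -2·(-1·-2 - 1·-2)
    = 2·6 - 2·2 + -2·4
    = 12 + -4 + -8 = 0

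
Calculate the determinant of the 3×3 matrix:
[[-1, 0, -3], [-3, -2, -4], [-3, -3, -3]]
-3

Expansion along first row:
det = -1·det([[-2,-4],[-3,-3]]) - 0·det([[-3,-4],[-3,-3]]) + -3·det([[-3,-2],[-3,-3]])
    = -1·(-2·-3 - -4·-3) - 0·(-3·-3 - -4·-3) + -3·(-3·-3 - -2·-3)
    = -1·-6 - 0·-3 + -3·3
    = 6 + 0 + -9 = -3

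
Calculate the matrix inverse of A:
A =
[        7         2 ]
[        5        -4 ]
det(A) = -38
A⁻¹ =
[     2/19      1/19 ]
[     5/38     -7/38 ]

For a 2×2 matrix A = [[a, b], [c, d]] with det(A) ≠ 0, A⁻¹ = (1/det(A)) * [[d, -b], [-c, a]].
det(A) = (7)*(-4) - (2)*(5) = -28 - 10 = -38.
A⁻¹ = (1/-38) * [[-4, -2], [-5, 7]].
Dividing each entry by -38 and reducing:
A⁻¹ =
[     2/19      1/19 ]
[     5/38     -7/38 ]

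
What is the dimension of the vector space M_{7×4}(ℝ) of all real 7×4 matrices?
Dimension = 28

A real 7×4 matrix is determined by its 7·4 = 28 independent entries.
A standard basis is {E_ij : 1 ≤ i ≤ 7, 1 ≤ j ≤ 4}, where E_ij has a 1 in position (i, j) and 0 elsewhere — there are 28 such matrices, and they are linearly independent and span M_{7×4}(ℝ).
Therefore dim(M_{7×4}(ℝ)) = 28.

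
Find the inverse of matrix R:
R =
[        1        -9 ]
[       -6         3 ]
det(R) = -51
R⁻¹ =
[    -1/17     -3/17 ]
[    -2/17     -1/51 ]

For a 2×2 matrix R = [[a, b], [c, d]] with det(R) ≠ 0, R⁻¹ = (1/det(R)) * [[d, -b], [-c, a]].
det(R) = (1)*(3) - (-9)*(-6) = 3 - 54 = -51.
R⁻¹ = (1/-51) * [[3, 9], [6, 1]].
Dividing each entry by -51 and reducing:
R⁻¹ =
[    -1/17     -3/17 ]
[    -2/17     -1/51 ]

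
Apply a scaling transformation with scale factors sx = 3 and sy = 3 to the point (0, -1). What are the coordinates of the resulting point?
(0, -3)

Scaling matrix:
[[3, 0], [0, 3]]
Result: (0 × 3, -1 × 3) = (0, -3)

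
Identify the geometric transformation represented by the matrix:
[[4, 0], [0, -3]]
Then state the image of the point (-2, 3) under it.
non-uniform scaling by (4, -3); image of (-2, 3) is (-8, -9)

This is diagonal with distinct entries, so it scales the x-axis by 4 and the y-axis by -3.
The matrix [[4, 0], [0, -3]] represents: non-uniform scaling by (4, -3).
Applying it to (-2, 3): [4·-2 + 0·3, 0·-2 + -3·3] = (-8, -9).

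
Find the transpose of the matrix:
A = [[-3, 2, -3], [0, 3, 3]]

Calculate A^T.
[[-3, 0], [2, 3], [-3, 3]]

The transpose sends entry (i,j) to (j,i); rows become columns.
Row 0 of A: [-3, 2, -3] -> column 0 of A^T.
Row 1 of A: [0, 3, 3] -> column 1 of A^T.
A^T = [[-3, 0], [2, 3], [-3, 3]]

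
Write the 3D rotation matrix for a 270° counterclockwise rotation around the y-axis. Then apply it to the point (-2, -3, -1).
R = [[0, 0, -1], [0, 1, 0], [1, 0, 0]]; R·(-2, -3, -1) = (1, -3, -2)

Rotation matrix for 270° around y-axis:
cos(270°) = 0, sin(270°) = -1
R = [[0, 0, -1], [0, 1, 0], [1, 0, 0]]
Apply to (-2, -3, -1): R·[-2, -3, -1]ᵀ = (1, -3, -2)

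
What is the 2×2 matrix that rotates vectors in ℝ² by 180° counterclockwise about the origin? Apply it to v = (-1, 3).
R = [[-1, 0], [0, -1]]; R·v = (1, -3)

A counterclockwise rotation by angle θ in ℝ² has matrix R(θ) = [[cos θ, -sin θ], [sin θ, cos θ]].
For θ = 180°: cos θ = -1, sin θ = 0.
R(180°) = [[-1, 0], [0, -1]].
R·v = [-1·-1 + (0)·3, 0·-1 + -1·3] = (1, -3).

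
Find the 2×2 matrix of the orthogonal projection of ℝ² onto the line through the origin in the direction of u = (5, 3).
[[25/34, 15/34], [15/34, 9/34]]

The orthogonal projection onto the line spanned by a nonzero vector u = (a, b) has matrix P = (u uᵀ) / (uᵀ u) = (1/(a² + b²)) · [[a², ab], [ab, b²]].
Here u = (5, 3), so a² + b² = 25 + 9 = 34.
P = (1/34) · [[25, 15], [15, 9]] = [[25/34, 15/34], [15/34, 9/34]].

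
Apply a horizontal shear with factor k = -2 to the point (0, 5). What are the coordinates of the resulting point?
(-10, 5)

Shear matrix for horizontal shear with factor k = -2:
[[1, -2], [0, 1]]
Result: (0, 5) → (-10, 5)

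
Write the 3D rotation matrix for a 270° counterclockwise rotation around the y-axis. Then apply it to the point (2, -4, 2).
R = [[0, 0, -1], [0, 1, 0], [1, 0, 0]]; R·(2, -4, 2) = (-2, -4, 2)

Rotation matrix for 270° around y-axis:
cos(270°) = 0, sin(270°) = -1
R = [[0, 0, -1], [0, 1, 0], [1, 0, 0]]
Apply to (2, -4, 2): R·[2, -4, 2]ᵀ = (-2, -4, 2)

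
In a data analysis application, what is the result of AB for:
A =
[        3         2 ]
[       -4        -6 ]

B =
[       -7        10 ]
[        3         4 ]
AB =
[      -15        38 ]
[       10       -64 ]

Matrix multiplication: (AB)[i][j] = sum over k of A[i][k] * B[k][j].
  (AB)[0][0] = (3)*(-7) + (2)*(3) = -15
  (AB)[0][1] = (3)*(10) + (2)*(4) = 38
  (AB)[1][0] = (-4)*(-7) + (-6)*(3) = 10
  (AB)[1][1] = (-4)*(10) + (-6)*(4) = -64
AB =
[      -15        38 ]
[       10       -64 ]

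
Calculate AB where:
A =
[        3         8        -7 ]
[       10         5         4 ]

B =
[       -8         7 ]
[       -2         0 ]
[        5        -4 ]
AB =
[      -75        49 ]
[      -70        54 ]

Matrix multiplication: (AB)[i][j] = sum over k of A[i][k] * B[k][j].
  (AB)[0][0] = (3)*(-8) + (8)*(-2) + (-7)*(5) = -75
  (AB)[0][1] = (3)*(7) + (8)*(0) + (-7)*(-4) = 49
  (AB)[1][0] = (10)*(-8) + (5)*(-2) + (4)*(5) = -70
  (AB)[1][1] = (10)*(7) + (5)*(0) + (4)*(-4) = 54
AB =
[      -75        49 ]
[      -70        54 ]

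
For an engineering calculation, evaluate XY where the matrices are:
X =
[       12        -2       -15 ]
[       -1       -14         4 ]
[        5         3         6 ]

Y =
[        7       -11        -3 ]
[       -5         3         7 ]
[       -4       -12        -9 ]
XY =
[      154        42        85 ]
[       47       -79      -131 ]
[       -4      -118       -48 ]

Matrix multiplication: (XY)[i][j] = sum over k of X[i][k] * Y[k][j].
  (XY)[0][0] = (12)*(7) + (-2)*(-5) + (-15)*(-4) = 154
  (XY)[0][1] = (12)*(-11) + (-2)*(3) + (-15)*(-12) = 42
  (XY)[0][2] = (12)*(-3) + (-2)*(7) + (-15)*(-9) = 85
  (XY)[1][0] = (-1)*(7) + (-14)*(-5) + (4)*(-4) = 47
  (XY)[1][1] = (-1)*(-11) + (-14)*(3) + (4)*(-12) = -79
  (XY)[1][2] = (-1)*(-3) + (-14)*(7) + (4)*(-9) = -131
  (XY)[2][0] = (5)*(7) + (3)*(-5) + (6)*(-4) = -4
  (XY)[2][1] = (5)*(-11) + (3)*(3) + (6)*(-12) = -118
  (XY)[2][2] = (5)*(-3) + (3)*(7) + (6)*(-9) = -48
XY =
[      154        42        85 ]
[       47       -79      -131 ]
[       -4      -118       -48 ]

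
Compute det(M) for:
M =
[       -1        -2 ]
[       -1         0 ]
det(M) = -2

For a 2×2 matrix [[a, b], [c, d]], det = a*d - b*c.
det(M) = (-1)*(0) - (-2)*(-1) = 0 - 2 = -2.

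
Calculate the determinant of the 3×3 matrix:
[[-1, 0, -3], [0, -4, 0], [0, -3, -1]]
-4

Expansion along first row:
det = -1·det([[-4,0],[-3,-1]]) - 0·det([[0,0],[0,-1]]) + -3·det([[0,-4],[0,-3]])
    = -1·(-4·-1 - 0·-3) - 0·(0·-1 - 0·0) + -3·(0·-3 - -4·0)
    = -1·4 - 0·0 + -3·0
    = -4 + 0 + 0 = -4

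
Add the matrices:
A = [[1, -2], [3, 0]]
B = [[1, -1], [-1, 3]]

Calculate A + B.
[[2, -3], [2, 3]]

Add corresponding elements:
(1)+(1)=2
(-2)+(-1)=-3
(3)+(-1)=2
(0)+(3)=3
A + B = [[2, -3], [2, 3]]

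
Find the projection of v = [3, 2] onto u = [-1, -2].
[7/5, 14/5]

The projection of v onto u is proj_u(v) = ((v·u) / (u·u)) · u.
v·u = (3)*(-1) + (2)*(-2) = -7.
u·u = (-1)*(-1) + (-2)*(-2) = 5.
coefficient = -7 / 5 = -7/5.
proj_u(v) = -7/5 · [-1, -2] = [7/5, 14/5].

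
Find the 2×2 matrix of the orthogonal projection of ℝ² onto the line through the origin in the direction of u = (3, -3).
[[1/2, -1/2], [-1/2, 1/2]]

The orthogonal projection onto the line spanned by a nonzero vector u = (a, b) has matrix P = (u uᵀ) / (uᵀ u) = (1/(a² + b²)) · [[a², ab], [ab, b²]].
Here u = (3, -3), so a² + b² = 9 + 9 = 18.
P = (1/18) · [[9, -9], [-9, 9]] = [[1/2, -1/2], [-1/2, 1/2]].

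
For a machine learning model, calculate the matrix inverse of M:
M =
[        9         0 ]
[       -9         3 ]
det(M) = 27
M⁻¹ =
[      1/9         0 ]
[      1/3       1/3 ]

For a 2×2 matrix M = [[a, b], [c, d]] with det(M) ≠ 0, M⁻¹ = (1/det(M)) * [[d, -b], [-c, a]].
det(M) = (9)*(3) - (0)*(-9) = 27 - 0 = 27.
M⁻¹ = (1/27) * [[3, 0], [9, 9]].
Dividing each entry by 27 and reducing:
M⁻¹ =
[      1/9         0 ]
[      1/3       1/3 ]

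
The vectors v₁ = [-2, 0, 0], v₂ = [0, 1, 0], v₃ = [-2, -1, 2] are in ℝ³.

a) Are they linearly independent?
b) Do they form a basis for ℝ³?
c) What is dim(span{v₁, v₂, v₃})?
Yes independent, yes basis, dim = 3

Stack v₁, v₂, v₃ as rows of a 3×3 matrix.
[[-2, 0, 0]; [0, 1, 0]; [-2, -1, 2]] is already lower triangular with nonzero diagonal entries (-2, 1, 2), so its determinant is the product of the diagonal entries, det = (-2)·(1)·(2) = -4 ≠ 0, and the rows are linearly independent.
Three linearly independent vectors in ℝ³ form a basis for ℝ³, so dim(span{v₁,v₂,v₃}) = 3.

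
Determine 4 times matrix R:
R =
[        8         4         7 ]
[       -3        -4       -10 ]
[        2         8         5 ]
4R =
[       32        16        28 ]
[      -12       -16       -40 ]
[        8        32        20 ]

Scalar multiplication is elementwise: (4R)[i][j] = 4 * R[i][j].
  (4R)[0][0] = 4 * (8) = 32
  (4R)[0][1] = 4 * (4) = 16
  (4R)[0][2] = 4 * (7) = 28
  (4R)[1][0] = 4 * (-3) = -12
  (4R)[1][1] = 4 * (-4) = -16
  (4R)[1][2] = 4 * (-10) = -40
  (4R)[2][0] = 4 * (2) = 8
  (4R)[2][1] = 4 * (8) = 32
  (4R)[2][2] = 4 * (5) = 20
4R =
[       32        16        28 ]
[      -12       -16       -40 ]
[        8        32        20 ]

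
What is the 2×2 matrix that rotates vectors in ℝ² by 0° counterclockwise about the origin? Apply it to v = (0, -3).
R = [[1, 0], [0, 1]]; R·v = (0, -3)

A counterclockwise rotation by angle θ in ℝ² has matrix R(θ) = [[cos θ, -sin θ], [sin θ, cos θ]].
For θ = 0°: cos θ = 1, sin θ = 0.
R(0°) = [[1, 0], [0, 1]].
R·v = [1·0 + (0)·-3, 0·0 + 1·-3] = (0, -3).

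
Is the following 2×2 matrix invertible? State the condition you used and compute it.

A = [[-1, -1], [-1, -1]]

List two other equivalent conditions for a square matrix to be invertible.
No, not invertible; det(A) = 0 (two rows are equal, so the rows are linearly dependent). Equivalent conditions (failing for this A): rank(A) < 2; Ax = 0 has non-trivial solutions; 0 is an eigenvalue; the columns are linearly dependent.

To check invertibility, compute det(A).
In this matrix, row 0 and the last row are identical, so one row is a scalar multiple of another and the rows are linearly dependent.
A matrix with linearly dependent rows has det = 0 and is not invertible.
Equivalent failed conditions:
- rank(A) < 2.
- Ax = 0 has non-trivial solutions.
- 0 is an eigenvalue.
- The columns are linearly dependent.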